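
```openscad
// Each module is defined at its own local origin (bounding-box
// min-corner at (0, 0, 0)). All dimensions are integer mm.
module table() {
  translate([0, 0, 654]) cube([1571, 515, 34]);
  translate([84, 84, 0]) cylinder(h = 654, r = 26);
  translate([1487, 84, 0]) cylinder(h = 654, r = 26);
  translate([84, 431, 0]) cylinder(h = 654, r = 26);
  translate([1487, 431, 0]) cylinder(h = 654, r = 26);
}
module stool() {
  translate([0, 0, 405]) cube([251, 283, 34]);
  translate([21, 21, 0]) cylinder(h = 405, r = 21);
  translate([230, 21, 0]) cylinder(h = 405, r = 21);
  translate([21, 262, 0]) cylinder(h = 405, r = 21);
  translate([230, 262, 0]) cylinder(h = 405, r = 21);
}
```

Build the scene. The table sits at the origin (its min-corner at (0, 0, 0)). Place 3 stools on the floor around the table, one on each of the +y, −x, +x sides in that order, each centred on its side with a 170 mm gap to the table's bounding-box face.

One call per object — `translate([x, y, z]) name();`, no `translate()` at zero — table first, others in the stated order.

table();
translate([660, 685, 0]) stool();
translate([-421, 116, 0]) stool();
translate([1741, 116, 0]) stool();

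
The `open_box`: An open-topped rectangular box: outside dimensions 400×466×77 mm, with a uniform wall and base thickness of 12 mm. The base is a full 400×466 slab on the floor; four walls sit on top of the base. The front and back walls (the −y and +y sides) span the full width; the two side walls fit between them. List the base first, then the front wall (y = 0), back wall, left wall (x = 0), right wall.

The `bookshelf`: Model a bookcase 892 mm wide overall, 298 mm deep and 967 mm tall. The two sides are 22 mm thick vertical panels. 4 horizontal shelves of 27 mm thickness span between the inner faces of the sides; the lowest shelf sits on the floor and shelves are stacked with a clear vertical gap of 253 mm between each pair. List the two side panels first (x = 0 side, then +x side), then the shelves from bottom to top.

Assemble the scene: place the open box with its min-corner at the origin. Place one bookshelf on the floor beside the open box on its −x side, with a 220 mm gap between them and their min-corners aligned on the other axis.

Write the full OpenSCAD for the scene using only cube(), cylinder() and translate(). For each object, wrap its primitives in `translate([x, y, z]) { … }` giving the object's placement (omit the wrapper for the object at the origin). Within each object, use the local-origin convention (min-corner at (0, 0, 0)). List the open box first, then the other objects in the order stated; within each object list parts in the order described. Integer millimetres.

cube([400, 466, 12]);
translate([0, 0, 12]) cube([400, 12, 65]);
translate([0, 454, 12]) cube([400, 12, 65]);
translate([0, 12, 12]) cube([12, 442, 65]);
translate([388, 12, 12]) cube([12, 442, 65]);
translate([-1112, 0, 0]) {
  cube([22, 298, 967]);
  translate([870, 0, 0]) cube([22, 298, 967]);
  translate([22, 0, 0]) cube([848, 298, 27]);
  translate([22, 0, 280]) cube([848, 298, 27]);
  translate([22, 0, 560]) cube([848, 298, 27]);
  translate([22, 0, 840]) cube([848, 298, 27]);
}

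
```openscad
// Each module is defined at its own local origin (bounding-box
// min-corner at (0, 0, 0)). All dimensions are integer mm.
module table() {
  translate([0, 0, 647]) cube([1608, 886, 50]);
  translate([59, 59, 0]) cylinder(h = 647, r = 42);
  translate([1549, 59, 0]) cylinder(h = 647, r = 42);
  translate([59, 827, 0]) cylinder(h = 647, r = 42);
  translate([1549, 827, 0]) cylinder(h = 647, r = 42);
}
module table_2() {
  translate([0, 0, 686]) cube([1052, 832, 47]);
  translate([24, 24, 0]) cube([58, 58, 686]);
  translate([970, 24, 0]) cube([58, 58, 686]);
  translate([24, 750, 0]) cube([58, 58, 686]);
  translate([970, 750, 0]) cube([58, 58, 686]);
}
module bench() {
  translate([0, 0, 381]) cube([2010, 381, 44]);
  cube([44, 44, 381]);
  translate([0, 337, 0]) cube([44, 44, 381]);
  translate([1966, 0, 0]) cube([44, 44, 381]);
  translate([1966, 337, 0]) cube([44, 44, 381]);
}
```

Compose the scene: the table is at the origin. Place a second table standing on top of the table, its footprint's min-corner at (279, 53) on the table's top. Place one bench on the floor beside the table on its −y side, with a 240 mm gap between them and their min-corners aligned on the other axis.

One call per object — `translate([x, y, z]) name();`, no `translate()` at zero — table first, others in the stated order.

table();
translate([279, 53, 697]) table_2();
translate([0, -621, 0]) bench();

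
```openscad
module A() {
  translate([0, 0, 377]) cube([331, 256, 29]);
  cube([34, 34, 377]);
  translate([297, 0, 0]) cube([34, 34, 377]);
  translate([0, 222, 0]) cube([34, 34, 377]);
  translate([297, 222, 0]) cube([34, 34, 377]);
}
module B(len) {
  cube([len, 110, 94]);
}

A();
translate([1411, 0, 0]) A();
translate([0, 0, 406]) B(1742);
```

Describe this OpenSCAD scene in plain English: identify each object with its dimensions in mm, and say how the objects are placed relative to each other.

A is a four-legged stool. The seat is 331×256 mm, 29 mm thick, top at z = 406 mm. It stands on four square legs, each 34×34 mm in cross-section, from z = 0 to the seat underside, each flush with a corner of the seat.

B is a rectangular beam 1742 mm long (x), 110 mm deep (y), 94 mm thick (z).

The beam spans the tops of two stools placed 1080 mm apart, resting at z = 406 mm.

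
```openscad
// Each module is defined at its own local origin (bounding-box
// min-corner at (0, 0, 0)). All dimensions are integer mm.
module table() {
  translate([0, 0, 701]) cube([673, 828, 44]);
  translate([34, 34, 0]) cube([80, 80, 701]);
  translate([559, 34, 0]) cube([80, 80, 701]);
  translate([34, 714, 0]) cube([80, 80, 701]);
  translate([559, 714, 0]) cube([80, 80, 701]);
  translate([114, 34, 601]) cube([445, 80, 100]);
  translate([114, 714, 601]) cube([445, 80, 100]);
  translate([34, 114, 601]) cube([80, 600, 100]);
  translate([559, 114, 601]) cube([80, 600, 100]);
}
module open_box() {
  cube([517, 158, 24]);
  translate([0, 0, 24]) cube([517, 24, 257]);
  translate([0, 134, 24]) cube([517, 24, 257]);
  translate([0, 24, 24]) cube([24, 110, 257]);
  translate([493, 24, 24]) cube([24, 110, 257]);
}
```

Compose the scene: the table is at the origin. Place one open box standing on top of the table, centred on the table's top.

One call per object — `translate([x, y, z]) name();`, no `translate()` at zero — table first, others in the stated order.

table();
translate([78, 335, 745]) open_box();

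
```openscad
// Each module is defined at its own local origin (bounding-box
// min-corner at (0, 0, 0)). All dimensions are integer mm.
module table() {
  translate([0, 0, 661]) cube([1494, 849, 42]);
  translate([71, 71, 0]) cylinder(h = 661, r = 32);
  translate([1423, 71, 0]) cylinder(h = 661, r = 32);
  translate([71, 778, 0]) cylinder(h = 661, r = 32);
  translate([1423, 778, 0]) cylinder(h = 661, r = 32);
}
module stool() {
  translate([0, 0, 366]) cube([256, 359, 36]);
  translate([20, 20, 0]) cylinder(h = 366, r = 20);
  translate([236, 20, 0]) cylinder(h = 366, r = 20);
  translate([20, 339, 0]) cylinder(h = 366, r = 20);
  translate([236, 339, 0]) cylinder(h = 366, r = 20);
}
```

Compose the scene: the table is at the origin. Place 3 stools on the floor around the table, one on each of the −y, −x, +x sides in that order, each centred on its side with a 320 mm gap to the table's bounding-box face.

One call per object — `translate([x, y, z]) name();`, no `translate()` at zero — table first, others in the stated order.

table();
translate([619, -679, 0]) stool();
translate([-576, 245, 0]) stool();
translate([1814, 245, 0]) stool();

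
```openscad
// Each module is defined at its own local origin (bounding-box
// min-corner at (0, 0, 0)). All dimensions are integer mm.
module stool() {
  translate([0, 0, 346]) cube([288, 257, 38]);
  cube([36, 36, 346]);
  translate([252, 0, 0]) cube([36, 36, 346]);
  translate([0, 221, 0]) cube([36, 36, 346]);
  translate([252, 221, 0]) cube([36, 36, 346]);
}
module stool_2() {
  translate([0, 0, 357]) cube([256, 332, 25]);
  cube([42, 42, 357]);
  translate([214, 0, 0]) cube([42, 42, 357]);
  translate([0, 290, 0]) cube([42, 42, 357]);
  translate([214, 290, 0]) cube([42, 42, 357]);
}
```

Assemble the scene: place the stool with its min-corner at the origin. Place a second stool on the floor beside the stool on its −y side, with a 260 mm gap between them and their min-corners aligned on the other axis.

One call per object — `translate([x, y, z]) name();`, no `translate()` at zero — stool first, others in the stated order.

stool();
translate([0, -592, 0]) stool_2();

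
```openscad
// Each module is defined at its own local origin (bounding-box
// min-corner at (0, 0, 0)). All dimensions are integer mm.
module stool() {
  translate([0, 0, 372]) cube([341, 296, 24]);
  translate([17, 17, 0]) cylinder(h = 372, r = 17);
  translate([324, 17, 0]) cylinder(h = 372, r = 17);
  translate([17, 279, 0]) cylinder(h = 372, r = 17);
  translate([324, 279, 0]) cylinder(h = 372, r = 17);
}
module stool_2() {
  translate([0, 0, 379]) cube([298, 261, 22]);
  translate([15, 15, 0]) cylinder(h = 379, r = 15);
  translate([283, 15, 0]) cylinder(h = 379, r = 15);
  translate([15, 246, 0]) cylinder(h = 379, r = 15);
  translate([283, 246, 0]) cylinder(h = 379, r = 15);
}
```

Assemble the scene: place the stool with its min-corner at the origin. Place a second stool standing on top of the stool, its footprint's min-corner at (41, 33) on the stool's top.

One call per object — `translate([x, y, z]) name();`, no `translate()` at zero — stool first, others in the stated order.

stool();
translate([41, 33, 396]) stool_2();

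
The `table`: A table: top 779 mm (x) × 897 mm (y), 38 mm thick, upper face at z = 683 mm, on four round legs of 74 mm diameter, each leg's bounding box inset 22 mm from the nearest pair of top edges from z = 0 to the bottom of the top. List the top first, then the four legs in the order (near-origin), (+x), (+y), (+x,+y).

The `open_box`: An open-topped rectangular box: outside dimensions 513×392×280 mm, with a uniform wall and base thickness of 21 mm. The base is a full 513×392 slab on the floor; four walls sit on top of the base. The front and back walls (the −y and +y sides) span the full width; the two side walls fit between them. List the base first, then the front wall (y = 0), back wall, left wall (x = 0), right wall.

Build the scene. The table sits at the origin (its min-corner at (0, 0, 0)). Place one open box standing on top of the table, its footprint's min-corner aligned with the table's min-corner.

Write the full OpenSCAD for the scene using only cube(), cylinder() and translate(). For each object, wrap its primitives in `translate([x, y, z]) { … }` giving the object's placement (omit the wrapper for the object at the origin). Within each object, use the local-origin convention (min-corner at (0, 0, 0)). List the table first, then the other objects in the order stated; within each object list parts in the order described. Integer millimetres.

translate([0, 0, 645]) cube([779, 897, 38]);
translate([59, 59, 0]) cylinder(h = 645, r = 37);
translate([720, 59, 0]) cylinder(h = 645, r = 37);
translate([59, 838, 0]) cylinder(h = 645, r = 37);
translate([720, 838, 0]) cylinder(h = 645, r = 37);
translate([0, 0, 683]) {
  cube([513, 392, 21]);
  translate([0, 0, 21]) cube([513, 21, 259]);
  translate([0, 371, 21]) cube([513, 21, 259]);
  translate([0, 21, 21]) cube([21, 350, 259]);
  translate([492, 21, 21]) cube([21, 350, 259]);
}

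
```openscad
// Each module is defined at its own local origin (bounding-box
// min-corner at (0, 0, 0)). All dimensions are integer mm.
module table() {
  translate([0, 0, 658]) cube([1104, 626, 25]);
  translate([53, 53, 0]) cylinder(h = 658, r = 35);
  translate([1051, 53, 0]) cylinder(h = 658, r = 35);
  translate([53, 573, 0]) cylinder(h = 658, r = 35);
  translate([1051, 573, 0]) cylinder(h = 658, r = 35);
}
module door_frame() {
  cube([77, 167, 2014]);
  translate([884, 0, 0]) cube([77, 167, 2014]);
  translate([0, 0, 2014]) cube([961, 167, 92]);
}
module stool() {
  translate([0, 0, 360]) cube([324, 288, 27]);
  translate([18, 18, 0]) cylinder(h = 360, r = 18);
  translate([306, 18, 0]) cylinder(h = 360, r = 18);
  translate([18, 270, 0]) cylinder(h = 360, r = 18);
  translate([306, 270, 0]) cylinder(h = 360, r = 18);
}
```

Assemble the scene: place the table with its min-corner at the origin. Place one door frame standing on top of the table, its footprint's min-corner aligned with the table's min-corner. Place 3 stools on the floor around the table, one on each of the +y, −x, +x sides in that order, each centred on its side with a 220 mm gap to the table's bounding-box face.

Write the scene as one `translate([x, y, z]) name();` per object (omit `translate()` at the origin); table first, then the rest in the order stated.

table();
translate([0, 0, 683]) door_frame();
translate([390, 846, 0]) stool();
translate([-544, 169, 0]) stool();
translate([1324, 169, 0]) stool();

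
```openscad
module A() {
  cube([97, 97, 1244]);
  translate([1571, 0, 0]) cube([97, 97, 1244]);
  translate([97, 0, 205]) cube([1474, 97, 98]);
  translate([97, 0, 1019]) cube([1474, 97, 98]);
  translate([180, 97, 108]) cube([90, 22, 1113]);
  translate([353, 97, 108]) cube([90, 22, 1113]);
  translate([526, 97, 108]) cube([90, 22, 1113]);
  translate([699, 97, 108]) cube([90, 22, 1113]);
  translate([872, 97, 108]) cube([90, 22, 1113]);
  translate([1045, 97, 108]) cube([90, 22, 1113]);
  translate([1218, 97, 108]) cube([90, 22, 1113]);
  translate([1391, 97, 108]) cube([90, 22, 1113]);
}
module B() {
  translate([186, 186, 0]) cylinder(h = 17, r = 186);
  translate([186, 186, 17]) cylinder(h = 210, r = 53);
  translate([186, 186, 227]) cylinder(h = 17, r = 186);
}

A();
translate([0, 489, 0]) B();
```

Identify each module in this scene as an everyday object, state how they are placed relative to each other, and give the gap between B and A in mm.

The spool's nearest face is 370 mm from the fence section's +y face.

A is a fence section. B is a spool. The spool is on the floor beside the fence section on its +y side. The gap between the spool and the fence section is 370 mm.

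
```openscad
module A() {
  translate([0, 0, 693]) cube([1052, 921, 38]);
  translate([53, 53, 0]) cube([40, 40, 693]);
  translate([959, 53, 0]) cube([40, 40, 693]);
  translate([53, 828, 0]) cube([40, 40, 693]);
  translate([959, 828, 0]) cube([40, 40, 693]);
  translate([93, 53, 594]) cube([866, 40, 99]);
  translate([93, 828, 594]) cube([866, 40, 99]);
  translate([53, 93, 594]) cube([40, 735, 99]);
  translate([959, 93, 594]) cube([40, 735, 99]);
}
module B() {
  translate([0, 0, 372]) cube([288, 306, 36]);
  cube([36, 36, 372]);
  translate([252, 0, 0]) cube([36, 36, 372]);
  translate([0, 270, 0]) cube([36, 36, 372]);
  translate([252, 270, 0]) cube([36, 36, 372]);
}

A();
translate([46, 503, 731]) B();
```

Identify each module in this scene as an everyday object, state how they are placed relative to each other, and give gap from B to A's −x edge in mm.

The stool's min-x is at 46; the table's min-x is 0; gap = 46 mm.

A is a table. B is a stool. The stool is on top of the table. The gap from the stool to the table's −x edge is 46 mm.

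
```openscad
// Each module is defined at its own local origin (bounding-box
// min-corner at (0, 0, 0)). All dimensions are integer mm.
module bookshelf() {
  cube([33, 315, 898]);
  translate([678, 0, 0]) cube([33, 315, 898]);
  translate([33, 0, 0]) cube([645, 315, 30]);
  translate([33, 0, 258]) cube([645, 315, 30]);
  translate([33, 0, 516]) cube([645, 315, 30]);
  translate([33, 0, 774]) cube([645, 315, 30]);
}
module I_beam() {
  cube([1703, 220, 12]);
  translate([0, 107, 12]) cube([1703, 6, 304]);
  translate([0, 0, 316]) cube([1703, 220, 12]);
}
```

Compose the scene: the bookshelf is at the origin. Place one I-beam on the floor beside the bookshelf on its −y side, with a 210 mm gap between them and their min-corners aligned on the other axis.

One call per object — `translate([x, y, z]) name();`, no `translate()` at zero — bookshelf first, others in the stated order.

bookshelf();
translate([0, -430, 0]) I_beam();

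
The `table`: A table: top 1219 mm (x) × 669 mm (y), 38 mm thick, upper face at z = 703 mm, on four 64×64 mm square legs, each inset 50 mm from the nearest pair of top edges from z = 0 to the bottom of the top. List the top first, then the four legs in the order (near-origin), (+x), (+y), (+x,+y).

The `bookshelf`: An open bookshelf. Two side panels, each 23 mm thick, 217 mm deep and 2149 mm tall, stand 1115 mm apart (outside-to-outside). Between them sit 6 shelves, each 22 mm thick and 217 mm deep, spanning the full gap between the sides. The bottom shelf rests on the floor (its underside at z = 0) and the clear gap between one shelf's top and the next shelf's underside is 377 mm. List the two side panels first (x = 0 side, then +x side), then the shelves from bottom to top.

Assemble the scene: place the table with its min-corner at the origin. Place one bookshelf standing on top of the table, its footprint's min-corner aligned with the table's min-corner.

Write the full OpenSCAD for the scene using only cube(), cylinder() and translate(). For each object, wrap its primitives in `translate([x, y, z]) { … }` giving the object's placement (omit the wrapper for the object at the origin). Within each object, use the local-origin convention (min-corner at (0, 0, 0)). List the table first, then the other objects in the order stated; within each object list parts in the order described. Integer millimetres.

translate([0, 0, 665]) cube([1219, 669, 38]);
translate([50, 50, 0]) cube([64, 64, 665]);
translate([1105, 50, 0]) cube([64, 64, 665]);
translate([50, 555, 0]) cube([64, 64, 665]);
translate([1105, 555, 0]) cube([64, 64, 665]);
translate([0, 0, 703]) {
  cube([23, 217, 2149]);
  translate([1092, 0, 0]) cube([23, 217, 2149]);
  translate([23, 0, 0]) cube([1069, 217, 22]);
  translate([23, 0, 399]) cube([1069, 217, 22]);
  translate([23, 0, 798]) cube([1069, 217, 22]);
  translate([23, 0, 1197]) cube([1069, 217, 22]);
  translate([23, 0, 1596]) cube([1069, 217, 22]);
  translate([23, 0, 1995]) cube([1069, 217, 22]);
}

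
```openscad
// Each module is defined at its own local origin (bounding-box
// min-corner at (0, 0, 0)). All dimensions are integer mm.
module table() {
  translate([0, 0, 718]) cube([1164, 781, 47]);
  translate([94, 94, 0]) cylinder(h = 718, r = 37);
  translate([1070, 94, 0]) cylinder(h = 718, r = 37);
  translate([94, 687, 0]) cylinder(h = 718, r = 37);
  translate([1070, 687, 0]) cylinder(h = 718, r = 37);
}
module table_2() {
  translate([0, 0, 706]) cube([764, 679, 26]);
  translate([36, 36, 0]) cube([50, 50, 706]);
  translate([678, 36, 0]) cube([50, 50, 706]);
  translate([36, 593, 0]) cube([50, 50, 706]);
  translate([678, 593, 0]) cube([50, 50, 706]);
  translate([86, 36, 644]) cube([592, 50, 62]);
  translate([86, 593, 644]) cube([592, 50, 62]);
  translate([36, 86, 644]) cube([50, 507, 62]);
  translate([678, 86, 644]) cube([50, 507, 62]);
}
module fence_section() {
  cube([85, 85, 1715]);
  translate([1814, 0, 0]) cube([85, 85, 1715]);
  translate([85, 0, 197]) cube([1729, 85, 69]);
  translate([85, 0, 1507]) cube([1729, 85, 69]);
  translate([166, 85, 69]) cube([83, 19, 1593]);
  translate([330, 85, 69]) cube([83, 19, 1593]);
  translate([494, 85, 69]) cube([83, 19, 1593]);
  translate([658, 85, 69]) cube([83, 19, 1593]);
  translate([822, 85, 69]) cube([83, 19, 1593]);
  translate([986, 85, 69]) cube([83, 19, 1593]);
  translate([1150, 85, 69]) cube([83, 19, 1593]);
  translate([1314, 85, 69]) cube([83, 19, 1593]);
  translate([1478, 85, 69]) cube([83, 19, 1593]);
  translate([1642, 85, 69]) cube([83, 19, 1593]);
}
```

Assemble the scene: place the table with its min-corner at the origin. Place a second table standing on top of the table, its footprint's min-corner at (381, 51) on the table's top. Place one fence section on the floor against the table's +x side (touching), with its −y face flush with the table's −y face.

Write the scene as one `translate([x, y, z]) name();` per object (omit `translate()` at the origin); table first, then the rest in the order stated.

table();
translate([381, 51, 765]) table_2();
translate([1164, 0, 0]) fence_section();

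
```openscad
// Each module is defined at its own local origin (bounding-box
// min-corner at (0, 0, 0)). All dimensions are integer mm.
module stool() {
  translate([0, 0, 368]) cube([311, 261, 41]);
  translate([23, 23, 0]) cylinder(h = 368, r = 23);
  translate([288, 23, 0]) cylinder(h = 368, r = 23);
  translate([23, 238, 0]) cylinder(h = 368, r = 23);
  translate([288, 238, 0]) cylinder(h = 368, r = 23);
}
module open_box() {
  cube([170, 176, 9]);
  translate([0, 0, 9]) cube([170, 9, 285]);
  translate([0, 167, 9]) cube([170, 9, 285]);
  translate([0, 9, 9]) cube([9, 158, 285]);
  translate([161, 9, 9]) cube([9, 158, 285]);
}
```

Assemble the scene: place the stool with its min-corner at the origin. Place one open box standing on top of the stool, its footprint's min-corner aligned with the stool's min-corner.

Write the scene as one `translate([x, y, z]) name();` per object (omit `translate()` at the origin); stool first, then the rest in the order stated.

stool();
translate([0, 0, 409]) open_box();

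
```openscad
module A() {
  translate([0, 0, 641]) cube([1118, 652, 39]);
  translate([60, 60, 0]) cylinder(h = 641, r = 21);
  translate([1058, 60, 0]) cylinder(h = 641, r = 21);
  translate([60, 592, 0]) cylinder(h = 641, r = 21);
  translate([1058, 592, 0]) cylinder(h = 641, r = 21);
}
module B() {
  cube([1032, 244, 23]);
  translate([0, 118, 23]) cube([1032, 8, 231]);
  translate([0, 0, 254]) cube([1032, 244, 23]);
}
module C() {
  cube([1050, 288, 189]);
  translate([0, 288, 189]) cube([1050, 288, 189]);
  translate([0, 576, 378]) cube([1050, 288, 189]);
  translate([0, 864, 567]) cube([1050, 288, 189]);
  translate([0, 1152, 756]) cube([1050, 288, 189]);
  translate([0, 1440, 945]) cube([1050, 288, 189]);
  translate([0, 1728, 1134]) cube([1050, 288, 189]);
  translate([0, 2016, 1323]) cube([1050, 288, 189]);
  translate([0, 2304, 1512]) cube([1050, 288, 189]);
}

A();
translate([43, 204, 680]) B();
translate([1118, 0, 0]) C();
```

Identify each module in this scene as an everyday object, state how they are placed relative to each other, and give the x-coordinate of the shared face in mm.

The table's +x face and the staircase's −x face are both at x = 1118 mm.

A is a table. B is an I-beam. C is a staircase. The I-beam is on top of the table, centred. The staircase is against the table's +x side, with their −y faces flush. The x-coordinate of the shared face is 1118 mm.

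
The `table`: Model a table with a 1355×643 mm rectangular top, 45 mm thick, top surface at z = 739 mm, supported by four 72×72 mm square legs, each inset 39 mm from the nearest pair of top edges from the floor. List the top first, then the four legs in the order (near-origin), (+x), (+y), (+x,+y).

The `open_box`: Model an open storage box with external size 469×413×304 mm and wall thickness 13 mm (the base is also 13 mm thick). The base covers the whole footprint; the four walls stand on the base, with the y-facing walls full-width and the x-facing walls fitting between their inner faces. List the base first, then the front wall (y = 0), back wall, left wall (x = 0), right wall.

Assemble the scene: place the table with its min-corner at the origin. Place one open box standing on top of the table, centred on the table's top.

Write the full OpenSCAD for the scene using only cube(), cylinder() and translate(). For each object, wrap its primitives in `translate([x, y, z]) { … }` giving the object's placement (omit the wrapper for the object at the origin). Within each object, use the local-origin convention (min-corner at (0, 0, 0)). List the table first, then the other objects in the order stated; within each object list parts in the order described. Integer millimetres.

translate([0, 0, 694]) cube([1355, 643, 45]);
translate([39, 39, 0]) cube([72, 72, 694]);
translate([1244, 39, 0]) cube([72, 72, 694]);
translate([39, 532, 0]) cube([72, 72, 694]);
translate([1244, 532, 0]) cube([72, 72, 694]);
translate([443, 115, 739]) {
  cube([469, 413, 13]);
  translate([0, 0, 13]) cube([469, 13, 291]);
  translate([0, 400, 13]) cube([469, 13, 291]);
  translate([0, 13, 13]) cube([13, 387, 291]);
  translate([456, 13, 13]) cube([13, 387, 291]);
}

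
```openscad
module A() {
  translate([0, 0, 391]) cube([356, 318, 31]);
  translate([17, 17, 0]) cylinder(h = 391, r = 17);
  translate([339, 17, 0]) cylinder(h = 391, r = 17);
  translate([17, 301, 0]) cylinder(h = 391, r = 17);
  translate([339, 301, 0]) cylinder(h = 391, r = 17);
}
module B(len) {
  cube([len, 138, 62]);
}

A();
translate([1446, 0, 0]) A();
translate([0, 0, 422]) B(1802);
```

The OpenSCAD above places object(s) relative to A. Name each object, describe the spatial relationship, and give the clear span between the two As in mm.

A is a stool. B is a beam. A beam spans the tops of two stools. The clear span between the two stools is 1090 mm.

Second stool starts at x = 1446; first ends at x = 356; clear span = 1446 − 356 = 1090 mm.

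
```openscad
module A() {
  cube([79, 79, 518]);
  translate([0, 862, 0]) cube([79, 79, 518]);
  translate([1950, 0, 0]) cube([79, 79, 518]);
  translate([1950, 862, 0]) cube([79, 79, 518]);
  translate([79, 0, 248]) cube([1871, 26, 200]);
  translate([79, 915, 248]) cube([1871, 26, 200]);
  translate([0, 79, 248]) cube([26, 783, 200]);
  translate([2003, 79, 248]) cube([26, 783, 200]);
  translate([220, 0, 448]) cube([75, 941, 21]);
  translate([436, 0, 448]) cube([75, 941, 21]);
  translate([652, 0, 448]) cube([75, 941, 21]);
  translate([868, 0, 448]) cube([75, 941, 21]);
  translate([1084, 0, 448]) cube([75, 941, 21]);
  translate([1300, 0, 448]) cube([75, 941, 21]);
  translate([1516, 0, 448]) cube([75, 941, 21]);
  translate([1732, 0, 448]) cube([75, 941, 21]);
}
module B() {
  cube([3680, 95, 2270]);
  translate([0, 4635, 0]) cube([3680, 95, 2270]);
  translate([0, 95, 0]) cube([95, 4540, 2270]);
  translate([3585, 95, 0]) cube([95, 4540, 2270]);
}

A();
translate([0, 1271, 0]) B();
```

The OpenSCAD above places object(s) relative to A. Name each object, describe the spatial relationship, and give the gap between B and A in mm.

The house frame's nearest face is 330 mm from the bed frame's +y face.

A is a bed frame. B is a house frame. The house frame is on the floor beside the bed frame on its +y side. The gap between the house frame and the bed frame is 330 mm.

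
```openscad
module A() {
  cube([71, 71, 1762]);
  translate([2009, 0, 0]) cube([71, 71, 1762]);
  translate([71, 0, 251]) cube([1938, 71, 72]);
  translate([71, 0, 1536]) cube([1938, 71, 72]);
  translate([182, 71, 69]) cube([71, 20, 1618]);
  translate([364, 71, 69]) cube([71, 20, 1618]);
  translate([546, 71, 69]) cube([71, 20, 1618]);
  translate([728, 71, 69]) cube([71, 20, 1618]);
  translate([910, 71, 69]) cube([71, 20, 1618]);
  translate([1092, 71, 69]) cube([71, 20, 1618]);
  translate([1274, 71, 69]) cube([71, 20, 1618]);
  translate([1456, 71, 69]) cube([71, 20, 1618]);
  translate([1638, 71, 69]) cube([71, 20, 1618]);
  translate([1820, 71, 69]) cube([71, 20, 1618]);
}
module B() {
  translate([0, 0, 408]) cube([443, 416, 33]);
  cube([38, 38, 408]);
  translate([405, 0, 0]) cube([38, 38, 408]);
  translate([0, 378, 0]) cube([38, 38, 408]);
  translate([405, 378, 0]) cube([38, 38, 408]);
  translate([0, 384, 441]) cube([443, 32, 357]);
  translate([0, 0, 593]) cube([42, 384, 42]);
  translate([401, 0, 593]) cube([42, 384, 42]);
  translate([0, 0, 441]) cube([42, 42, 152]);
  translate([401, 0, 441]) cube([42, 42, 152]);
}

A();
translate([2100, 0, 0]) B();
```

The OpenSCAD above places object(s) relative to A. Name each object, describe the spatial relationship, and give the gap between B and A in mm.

The chair's nearest face is 20 mm from the fence section's +x face.

A is a fence section. B is a chair. The chair is on the floor beside the fence section on its +x side. The gap between the chair and the fence section is 20 mm.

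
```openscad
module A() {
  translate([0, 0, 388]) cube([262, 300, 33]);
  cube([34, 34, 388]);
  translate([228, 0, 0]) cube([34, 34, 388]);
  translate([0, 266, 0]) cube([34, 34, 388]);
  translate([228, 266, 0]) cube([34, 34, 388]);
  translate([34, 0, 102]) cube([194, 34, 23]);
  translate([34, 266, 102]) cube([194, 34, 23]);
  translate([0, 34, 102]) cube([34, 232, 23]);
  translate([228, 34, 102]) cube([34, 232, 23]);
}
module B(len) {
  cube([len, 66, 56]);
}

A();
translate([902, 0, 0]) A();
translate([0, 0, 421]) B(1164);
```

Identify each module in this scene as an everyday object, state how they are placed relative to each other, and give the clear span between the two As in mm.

Second stool starts at x = 902; first ends at x = 262; clear span = 902 − 262 = 640 mm.

A is a stool. B is a beam. A beam spans the tops of two stools. The clear span between the two stools is 640 mm.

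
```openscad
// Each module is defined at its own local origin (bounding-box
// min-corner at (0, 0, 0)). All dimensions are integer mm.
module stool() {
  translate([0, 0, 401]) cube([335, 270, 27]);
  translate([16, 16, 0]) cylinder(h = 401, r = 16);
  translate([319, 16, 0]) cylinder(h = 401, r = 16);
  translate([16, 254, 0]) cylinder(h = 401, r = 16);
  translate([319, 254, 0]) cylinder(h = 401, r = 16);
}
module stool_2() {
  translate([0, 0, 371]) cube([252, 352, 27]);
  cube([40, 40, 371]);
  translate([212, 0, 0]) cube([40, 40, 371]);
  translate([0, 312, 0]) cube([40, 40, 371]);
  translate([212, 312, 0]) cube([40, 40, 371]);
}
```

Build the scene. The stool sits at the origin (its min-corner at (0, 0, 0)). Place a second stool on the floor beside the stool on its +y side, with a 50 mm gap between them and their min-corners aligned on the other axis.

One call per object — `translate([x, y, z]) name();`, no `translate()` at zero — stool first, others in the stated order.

stool();
translate([0, 320, 0]) stool_2();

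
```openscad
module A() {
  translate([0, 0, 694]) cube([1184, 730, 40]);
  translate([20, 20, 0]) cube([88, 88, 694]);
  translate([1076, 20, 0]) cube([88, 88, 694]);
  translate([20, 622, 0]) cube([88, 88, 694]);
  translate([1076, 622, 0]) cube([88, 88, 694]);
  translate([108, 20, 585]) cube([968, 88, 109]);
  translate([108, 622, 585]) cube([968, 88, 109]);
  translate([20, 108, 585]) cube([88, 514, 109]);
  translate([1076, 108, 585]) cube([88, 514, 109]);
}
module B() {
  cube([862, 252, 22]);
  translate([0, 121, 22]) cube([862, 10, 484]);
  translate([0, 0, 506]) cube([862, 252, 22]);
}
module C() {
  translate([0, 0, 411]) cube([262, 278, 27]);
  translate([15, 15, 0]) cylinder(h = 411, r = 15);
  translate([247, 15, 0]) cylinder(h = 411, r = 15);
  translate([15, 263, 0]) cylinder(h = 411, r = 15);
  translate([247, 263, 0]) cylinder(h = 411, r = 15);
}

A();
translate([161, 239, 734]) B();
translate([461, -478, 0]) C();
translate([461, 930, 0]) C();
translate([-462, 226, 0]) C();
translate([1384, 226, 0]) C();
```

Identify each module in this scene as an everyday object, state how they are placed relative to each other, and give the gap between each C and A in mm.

A is a table. B is an I-beam. C is a stool. The I-beam is on top of the table, centred. Four stools sit around the table at the −y, +y, −x, +x sides. The gap between each stool and the table is 200 mm.

Each stool's nearest face is 200 mm from the table's bounding box.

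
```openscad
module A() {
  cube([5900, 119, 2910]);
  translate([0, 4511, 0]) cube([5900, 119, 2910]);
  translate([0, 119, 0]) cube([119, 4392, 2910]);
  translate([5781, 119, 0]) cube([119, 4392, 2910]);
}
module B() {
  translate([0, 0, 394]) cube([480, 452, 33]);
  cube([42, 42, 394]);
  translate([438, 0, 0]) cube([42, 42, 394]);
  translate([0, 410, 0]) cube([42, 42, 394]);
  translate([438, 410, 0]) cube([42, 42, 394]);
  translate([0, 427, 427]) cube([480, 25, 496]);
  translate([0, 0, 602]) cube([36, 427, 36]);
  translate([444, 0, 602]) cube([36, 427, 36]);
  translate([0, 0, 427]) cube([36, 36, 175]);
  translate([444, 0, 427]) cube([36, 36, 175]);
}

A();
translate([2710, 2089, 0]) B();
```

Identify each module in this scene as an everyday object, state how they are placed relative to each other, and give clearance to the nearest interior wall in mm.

Clearances: x = 2591, y = 1970; minimum 1970 mm.

A is a house frame. B is a chair. The chair sits inside the house frame, centred. The clearance to the nearest interior wall is 1970 mm.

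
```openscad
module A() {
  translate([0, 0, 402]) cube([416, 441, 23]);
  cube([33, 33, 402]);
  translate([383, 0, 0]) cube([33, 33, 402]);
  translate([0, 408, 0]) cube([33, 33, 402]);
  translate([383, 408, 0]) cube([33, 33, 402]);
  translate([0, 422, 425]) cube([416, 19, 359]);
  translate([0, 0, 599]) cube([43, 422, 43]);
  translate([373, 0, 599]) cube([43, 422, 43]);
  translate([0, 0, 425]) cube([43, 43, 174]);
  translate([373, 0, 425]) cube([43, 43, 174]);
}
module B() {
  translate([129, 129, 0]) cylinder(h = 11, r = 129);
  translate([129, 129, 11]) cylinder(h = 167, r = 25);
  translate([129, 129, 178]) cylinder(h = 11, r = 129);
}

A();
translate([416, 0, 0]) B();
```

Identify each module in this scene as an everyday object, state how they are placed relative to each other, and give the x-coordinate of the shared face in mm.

The chair's +x face and the spool's −x face are both at x = 416 mm.

A is a chair. B is a spool. The spool is against the chair's +x side, with their −y faces flush. The x-coordinate of the shared face is 416 mm.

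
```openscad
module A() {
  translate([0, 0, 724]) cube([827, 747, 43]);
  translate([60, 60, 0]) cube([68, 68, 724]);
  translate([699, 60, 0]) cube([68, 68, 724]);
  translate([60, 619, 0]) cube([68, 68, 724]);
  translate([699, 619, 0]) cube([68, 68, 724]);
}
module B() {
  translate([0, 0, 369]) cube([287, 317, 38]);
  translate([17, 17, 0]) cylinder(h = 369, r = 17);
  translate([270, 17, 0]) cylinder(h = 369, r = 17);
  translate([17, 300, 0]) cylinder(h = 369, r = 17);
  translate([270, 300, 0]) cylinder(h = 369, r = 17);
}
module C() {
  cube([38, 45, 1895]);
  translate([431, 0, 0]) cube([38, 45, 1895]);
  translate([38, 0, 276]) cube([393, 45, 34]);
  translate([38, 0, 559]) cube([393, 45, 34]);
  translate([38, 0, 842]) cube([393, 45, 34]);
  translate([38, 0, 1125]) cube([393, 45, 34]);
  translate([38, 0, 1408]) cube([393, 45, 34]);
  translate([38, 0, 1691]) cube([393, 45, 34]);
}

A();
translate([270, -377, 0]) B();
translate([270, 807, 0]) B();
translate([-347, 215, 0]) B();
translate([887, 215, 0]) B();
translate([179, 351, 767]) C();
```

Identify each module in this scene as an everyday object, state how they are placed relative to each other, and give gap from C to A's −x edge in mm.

The ladder's min-x is at 179; the table's min-x is 0; gap = 179 mm.

A is a table. B is a stool. C is a ladder. Four stools sit around the table at the −y, +y, −x, +x sides. The ladder is on top of the table, centred. The gap from the ladder to the table's −x edge is 179 mm.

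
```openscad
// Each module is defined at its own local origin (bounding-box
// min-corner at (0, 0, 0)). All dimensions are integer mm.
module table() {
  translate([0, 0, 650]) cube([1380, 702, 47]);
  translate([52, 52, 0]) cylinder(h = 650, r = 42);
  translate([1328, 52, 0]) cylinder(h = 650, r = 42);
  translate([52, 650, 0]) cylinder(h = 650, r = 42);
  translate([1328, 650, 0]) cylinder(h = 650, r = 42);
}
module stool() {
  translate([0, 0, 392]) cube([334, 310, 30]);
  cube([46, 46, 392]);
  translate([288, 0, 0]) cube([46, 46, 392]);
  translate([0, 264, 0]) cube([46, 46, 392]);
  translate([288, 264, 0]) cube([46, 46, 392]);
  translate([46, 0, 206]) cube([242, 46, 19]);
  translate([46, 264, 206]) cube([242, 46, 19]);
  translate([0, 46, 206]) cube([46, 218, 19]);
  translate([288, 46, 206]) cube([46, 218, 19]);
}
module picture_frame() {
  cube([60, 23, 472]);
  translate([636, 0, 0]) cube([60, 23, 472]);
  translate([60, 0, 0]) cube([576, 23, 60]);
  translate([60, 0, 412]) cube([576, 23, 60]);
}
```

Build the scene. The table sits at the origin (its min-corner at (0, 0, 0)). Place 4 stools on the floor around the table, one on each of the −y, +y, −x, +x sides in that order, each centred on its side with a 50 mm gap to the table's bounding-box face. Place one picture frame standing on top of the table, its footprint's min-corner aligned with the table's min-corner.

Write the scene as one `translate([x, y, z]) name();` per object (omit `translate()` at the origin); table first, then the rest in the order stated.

table();
translate([523, -360, 0]) stool();
translate([523, 752, 0]) stool();
translate([-384, 196, 0]) stool();
translate([1430, 196, 0]) stool();
translate([0, 0, 697]) picture_frame();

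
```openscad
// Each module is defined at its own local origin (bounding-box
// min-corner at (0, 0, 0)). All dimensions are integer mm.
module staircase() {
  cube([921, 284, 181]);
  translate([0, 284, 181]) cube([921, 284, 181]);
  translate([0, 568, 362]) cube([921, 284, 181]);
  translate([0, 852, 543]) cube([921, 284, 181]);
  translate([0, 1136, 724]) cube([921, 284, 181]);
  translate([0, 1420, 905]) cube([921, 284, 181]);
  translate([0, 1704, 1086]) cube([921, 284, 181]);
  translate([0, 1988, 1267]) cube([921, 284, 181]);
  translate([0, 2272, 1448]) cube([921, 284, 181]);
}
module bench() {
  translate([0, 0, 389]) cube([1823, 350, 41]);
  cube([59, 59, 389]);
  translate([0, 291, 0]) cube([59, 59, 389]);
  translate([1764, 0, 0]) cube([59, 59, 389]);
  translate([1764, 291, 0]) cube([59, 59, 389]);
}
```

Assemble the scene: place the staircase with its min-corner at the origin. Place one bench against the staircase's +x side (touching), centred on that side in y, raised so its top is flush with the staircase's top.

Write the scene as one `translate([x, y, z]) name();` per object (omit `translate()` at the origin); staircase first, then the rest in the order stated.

staircase();
translate([921, 1103, 1199]) bench();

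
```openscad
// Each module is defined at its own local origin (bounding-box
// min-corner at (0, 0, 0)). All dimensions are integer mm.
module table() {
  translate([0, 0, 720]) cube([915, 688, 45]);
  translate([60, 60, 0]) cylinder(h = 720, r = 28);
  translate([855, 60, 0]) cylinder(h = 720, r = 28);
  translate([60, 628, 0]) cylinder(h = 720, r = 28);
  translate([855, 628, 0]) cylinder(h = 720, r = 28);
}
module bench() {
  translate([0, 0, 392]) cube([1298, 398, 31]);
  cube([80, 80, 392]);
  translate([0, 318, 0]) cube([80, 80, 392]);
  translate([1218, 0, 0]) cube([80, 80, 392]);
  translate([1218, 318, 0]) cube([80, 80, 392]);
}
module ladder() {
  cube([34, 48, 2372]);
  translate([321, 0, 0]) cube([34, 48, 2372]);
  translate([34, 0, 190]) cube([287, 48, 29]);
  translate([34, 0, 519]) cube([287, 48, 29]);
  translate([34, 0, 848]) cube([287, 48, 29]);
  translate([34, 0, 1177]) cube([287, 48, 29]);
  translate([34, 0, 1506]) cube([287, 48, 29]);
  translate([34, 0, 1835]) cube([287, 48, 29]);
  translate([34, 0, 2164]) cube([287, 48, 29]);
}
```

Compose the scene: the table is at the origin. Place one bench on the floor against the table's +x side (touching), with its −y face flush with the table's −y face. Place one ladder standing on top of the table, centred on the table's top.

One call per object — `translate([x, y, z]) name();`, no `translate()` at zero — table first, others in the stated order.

table();
translate([915, 0, 0]) bench();
translate([280, 320, 765]) ladder();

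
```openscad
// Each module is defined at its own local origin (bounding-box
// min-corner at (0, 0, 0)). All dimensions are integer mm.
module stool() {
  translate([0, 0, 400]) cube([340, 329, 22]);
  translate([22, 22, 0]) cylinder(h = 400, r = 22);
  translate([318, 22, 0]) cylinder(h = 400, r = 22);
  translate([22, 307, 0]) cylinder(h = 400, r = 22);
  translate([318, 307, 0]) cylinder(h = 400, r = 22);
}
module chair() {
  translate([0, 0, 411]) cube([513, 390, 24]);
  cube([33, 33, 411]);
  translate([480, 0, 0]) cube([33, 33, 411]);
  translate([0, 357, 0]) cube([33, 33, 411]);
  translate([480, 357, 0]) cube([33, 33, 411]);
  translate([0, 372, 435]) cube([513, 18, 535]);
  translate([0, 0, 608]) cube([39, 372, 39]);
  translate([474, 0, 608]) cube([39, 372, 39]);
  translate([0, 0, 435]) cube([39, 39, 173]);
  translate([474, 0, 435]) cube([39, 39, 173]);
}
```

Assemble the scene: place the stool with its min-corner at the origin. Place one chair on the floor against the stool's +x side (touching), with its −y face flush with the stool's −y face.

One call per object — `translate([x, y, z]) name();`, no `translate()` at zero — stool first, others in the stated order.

stool();
translate([340, 0, 0]) chair();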